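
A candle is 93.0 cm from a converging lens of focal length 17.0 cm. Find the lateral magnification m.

m = -0.224

1/d_i = 1/f − 1/d_o = 1/(17.00) − 1/(93.0) = 0.04807, so d_i = 20.80 cm.
m = −d_i/d_o = −(20.80)/(93.0) = -0.224.
The image is real, inverted and reduced, on the far side of the lens.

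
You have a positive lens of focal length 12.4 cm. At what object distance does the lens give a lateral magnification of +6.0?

10.3 cm

m = −d_i/d_o ⇒ d_i = −m·d_o.
1/f = 1/d_o + 1/d_i = 1/d_o − 1/(m·d_o) = (1 − 1/m)/d_o, so d_o = f(1 − 1/m) = (12.40)(1 − 1/(+6.0)) = 10.3 cm.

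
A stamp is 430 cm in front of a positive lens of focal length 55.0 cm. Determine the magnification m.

m = -0.147

1/d_i = 1/f − 1/d_o = 1/(55.00) − 1/(430) = 0.01586, so d_i = 63.07 cm.
m = −d_i/d_o = −(63.07)/(430) = -0.147.
The image is real, inverted and reduced, on the far side of the lens.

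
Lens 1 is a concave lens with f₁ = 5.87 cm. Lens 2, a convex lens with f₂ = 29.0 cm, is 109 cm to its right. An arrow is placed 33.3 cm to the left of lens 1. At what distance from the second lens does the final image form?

Lens 1 is diverging, so f₁ = −5.87 cm.
Lens 1: 1/d_i1 = 1/f₁ − 1/d_o1 = 1/(-5.87) − 1/(33.3) = -0.2004, so d_i1 = -4.990 cm.
The intermediate image is 4.990 cm to the left of lens 1 (virtual), which is 109 − (-4.990) = 114.0 cm to the left of lens 2, so d_o2 = +114.0 cm.
Lens 2: 1/d_i2 = 1/f₂ − 1/d_o2 = 1/(29.0) − 1/(114.0) = 0.02571, so d_i2 = 38.9 cm.
The final image is real, 38.9 cm to the right of lens 2 (overall magnification ≈ -0.051).

38.9 cm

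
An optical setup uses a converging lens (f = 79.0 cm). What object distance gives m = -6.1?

92.0 cm

m = −d_i/d_o ⇒ d_i = −m·d_o.
1/f = 1/d_o + 1/d_i = 1/d_o − 1/(m·d_o) = (1 − 1/m)/d_o, so d_o = f(1 − 1/m) = (79.00)(1 − 1/(-6.1)) = 92.0 cm.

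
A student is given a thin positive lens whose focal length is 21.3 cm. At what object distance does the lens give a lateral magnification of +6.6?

m = −d_i/d_o ⇒ d_i = −m·d_o.
1/f = 1/d_o + 1/d_i = 1/d_o − 1/(m·d_o) = (1 − 1/m)/d_o, so d_o = f(1 − 1/m) = (21.30)(1 − 1/(+6.6)) = 18.1 cm.

18.1 cm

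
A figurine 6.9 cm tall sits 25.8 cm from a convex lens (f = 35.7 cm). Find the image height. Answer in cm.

1/d_i = 1/f − 1/d_o = 1/(35.70) − 1/(25.8) = -0.01075, so d_i = -93.04 cm.
m = −d_i/d_o = +3.606.
|h_i| = |m|·h_o = 3.606 × 6.9 = 24.9 cm. The image is virtual, upright and enlarged, on the same side as the object.

24.9 cm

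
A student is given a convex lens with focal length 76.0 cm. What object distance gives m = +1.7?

m = −d_i/d_o ⇒ d_i = −m·d_o.
1/f = 1/d_o + 1/d_i = 1/d_o − 1/(m·d_o) = (1 − 1/m)/d_o, so d_o = f(1 − 1/m) = (76.00)(1 − 1/(+1.7)) = 31.3 cm.

31.3 cm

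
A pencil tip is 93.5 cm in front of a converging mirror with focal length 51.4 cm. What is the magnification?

1/d_i = 1/f − 1/d_o = 1/(51.40) − 1/(93.5) = 0.008760, so d_i = 114.2 cm.
m = −d_i/d_o = −(114.2)/(93.5) = -1.22.
The image is real, inverted and enlarged, in front of the mirror.

m = -1.22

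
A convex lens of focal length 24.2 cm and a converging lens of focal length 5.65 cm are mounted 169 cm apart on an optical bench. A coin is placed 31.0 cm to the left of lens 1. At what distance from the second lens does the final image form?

6.25 cm

Lens 1: 1/d_i1 = 1/f₁ − 1/d_o1 = 1/(24.2) − 1/(31.0) = 0.009064, so d_i1 = 110.3 cm.
The intermediate image is 110.3 cm to the right of lens 1, which is 169 − (110.3) = 58.70 cm to the left of lens 2, so d_o2 = +58.70 cm.
Lens 2: 1/d_i2 = 1/f₂ − 1/d_o2 = 1/(5.65) − 1/(58.70) = 0.1600, so d_i2 = 6.25 cm.
The final image is real, 6.25 cm to the right of lens 2 (overall magnification ≈ 0.38).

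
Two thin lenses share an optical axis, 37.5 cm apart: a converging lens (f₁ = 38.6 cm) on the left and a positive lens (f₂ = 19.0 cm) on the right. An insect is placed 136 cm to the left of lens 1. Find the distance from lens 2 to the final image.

8.80 cm

Lens 1: 1/d_i1 = 1/f₁ − 1/d_o1 = 1/(38.6) − 1/(136) = 0.01855, so d_i1 = 53.90 cm.
The intermediate image is 53.90 cm to the right of lens 1, which lies 16.40 cm to the right of lens 2 — a virtual object — so d_o2 = −16.40 cm.
Lens 2: 1/d_i2 = 1/f₂ − 1/d_o2 = 1/(19.0) − 1/(-16.40) = 0.1136, so d_i2 = 8.80 cm.
The final image is real, 8.80 cm to the right of lens 2 (overall magnification ≈ -0.21).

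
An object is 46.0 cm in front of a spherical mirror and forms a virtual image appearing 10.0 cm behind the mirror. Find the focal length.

Virtual image ⇒ d_i = −10.0 cm.
1/f = 1/d_o + 1/d_i = 1/(46.0) + 1/(-10.0) = -0.07826, so f = -12.8 cm.
Since f is negative, the spherical mirror is convex.

f = -12.8 cm (convex)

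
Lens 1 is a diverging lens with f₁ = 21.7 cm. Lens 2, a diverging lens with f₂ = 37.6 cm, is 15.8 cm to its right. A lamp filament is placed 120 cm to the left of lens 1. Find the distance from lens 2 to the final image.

Lens 1 is diverging, so f₁ = −21.7 cm.
Lens 1: 1/d_i1 = 1/f₁ − 1/d_o1 = 1/(-21.7) − 1/(120) = -0.05442, so d_i1 = -18.38 cm.
The intermediate image is 18.38 cm to the left of lens 1 (virtual), which is 15.8 − (-18.38) = 34.18 cm to the left of lens 2, so d_o2 = +34.18 cm.
Lens 2 is diverging, so f₂ = −37.6 cm.
Lens 2: 1/d_i2 = 1/f₂ − 1/d_o2 = 1/(-37.6) − 1/(34.18) = -0.05585, so d_i2 = -17.9 cm.
The final image is virtual, 17.9 cm to the left of lens 2 (overall magnification ≈ 0.080).

17.9 cm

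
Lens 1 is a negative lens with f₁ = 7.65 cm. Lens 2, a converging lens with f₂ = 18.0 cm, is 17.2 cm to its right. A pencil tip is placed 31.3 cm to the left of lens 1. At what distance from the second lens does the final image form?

Lens 1 is diverging, so f₁ = −7.65 cm.
Lens 1: 1/d_i1 = 1/f₁ − 1/d_o1 = 1/(-7.65) − 1/(31.3) = -0.1627, so d_i1 = -6.147 cm.
The intermediate image is 6.147 cm to the left of lens 1 (virtual), which is 17.2 − (-6.147) = 23.35 cm to the left of lens 2, so d_o2 = +23.35 cm.
Lens 2: 1/d_i2 = 1/f₂ − 1/d_o2 = 1/(18.0) − 1/(23.35) = 0.01273, so d_i2 = 78.6 cm.
The final image is real, 78.6 cm to the right of lens 2 (overall magnification ≈ -0.66).

78.6 cm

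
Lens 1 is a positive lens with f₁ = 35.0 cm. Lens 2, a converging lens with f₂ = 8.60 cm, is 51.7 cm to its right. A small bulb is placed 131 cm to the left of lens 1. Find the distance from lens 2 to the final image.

7.27 cm

Lens 1: 1/d_i1 = 1/f₁ − 1/d_o1 = 1/(35.0) − 1/(131) = 0.02094, so d_i1 = 47.76 cm.
The intermediate image is 47.76 cm to the right of lens 1, which is 51.7 − (47.76) = 3.940 cm to the left of lens 2, so d_o2 = +3.940 cm.
Lens 2: 1/d_i2 = 1/f₂ − 1/d_o2 = 1/(8.60) − 1/(3.940) = -0.1375, so d_i2 = -7.27 cm.
The final image is virtual, 7.27 cm to the left of lens 2 (overall magnification ≈ -0.67).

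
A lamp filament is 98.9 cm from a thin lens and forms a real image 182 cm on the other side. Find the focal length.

f = 64.1 cm (converging)

Real image ⇒ d_i = +182 cm.
1/f = 1/d_o + 1/d_i = 1/(98.9) + 1/(182) = 0.01561, so f = 64.1 cm.
Since f is positive, the thin lens is converging.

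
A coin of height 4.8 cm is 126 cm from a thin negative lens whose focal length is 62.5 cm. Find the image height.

1.59 cm

For a negative lens, f = -62.5 cm.
1/d_i = 1/f − 1/d_o = 1/(-62.50) − 1/(126) = -0.02394, so d_i = -41.78 cm.
m = −d_i/d_o = +0.3316.
|h_i| = |m|·h_o = 0.3316 × 4.8 = 1.59 cm. The image is virtual, upright and reduced, on the same side as the object.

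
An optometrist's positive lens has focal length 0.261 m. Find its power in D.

P = +3.83 D

P = 1/f = 1/(0.261 m) = +3.83 D.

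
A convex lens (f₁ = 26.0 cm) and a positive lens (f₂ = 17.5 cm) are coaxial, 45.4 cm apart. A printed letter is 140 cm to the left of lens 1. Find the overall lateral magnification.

m = -0.990

Lens 1: 1/d_i1 = 1/(26.0) − 1/(140) = 0.03132, so d_i1 = 31.93 cm; m₁ = −d_i1/d_o1 = -0.2281.
d_o2 = 45.4 − (31.93) = 13.47 cm.
Lens 2: 1/d_i2 = 1/(17.5) − 1/(13.47) = -0.01710, so d_i2 = -58.49 cm; m₂ = −d_i2/d_o2 = +4.342.
m = m₁·m₂ = (-0.2281)(+4.342) = -0.990.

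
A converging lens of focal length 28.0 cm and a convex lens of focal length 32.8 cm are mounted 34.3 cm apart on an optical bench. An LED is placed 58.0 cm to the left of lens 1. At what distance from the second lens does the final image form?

Lens 1: 1/d_i1 = 1/f₁ − 1/d_o1 = 1/(28.0) − 1/(58.0) = 0.01847, so d_i1 = 54.13 cm.
The intermediate image is 54.13 cm to the right of lens 1, which lies 19.83 cm to the right of lens 2 — a virtual object — so d_o2 = −19.83 cm.
Lens 2: 1/d_i2 = 1/f₂ − 1/d_o2 = 1/(32.8) − 1/(-19.83) = 0.08092, so d_i2 = 12.4 cm.
The final image is real, 12.4 cm to the right of lens 2 (overall magnification ≈ -0.58).

12.4 cm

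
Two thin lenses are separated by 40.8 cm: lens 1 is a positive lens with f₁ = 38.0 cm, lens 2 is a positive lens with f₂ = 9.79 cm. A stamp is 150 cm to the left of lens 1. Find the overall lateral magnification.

Lens 1: 1/d_i1 = 1/(38.0) − 1/(150) = 0.01965, so d_i1 = 50.89 cm; m₁ = −d_i1/d_o1 = -0.3393.
d_o2 = 40.8 − (50.89) = -10.09 cm (virtual object).
Lens 2: 1/d_i2 = 1/(9.79) − 1/(-10.09) = 0.2013, so d_i2 = 4.969 cm; m₂ = −d_i2/d_o2 = +0.4925.
m = m₁·m₂ = (-0.3393)(+0.4925) = -0.167.

m = -0.167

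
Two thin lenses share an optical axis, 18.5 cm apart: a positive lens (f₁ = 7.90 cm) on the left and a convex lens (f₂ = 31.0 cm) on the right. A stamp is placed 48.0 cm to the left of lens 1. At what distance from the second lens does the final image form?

Lens 1: 1/d_i1 = 1/f₁ − 1/d_o1 = 1/(7.90) − 1/(48.0) = 0.1057, so d_i1 = 9.456 cm.
The intermediate image is 9.456 cm to the right of lens 1, which is 18.5 − (9.456) = 9.044 cm to the left of lens 2, so d_o2 = +9.044 cm.
Lens 2: 1/d_i2 = 1/f₂ − 1/d_o2 = 1/(31.0) − 1/(9.044) = -0.07831, so d_i2 = -12.8 cm.
The final image is virtual, 12.8 cm to the left of lens 2 (overall magnification ≈ -0.28).

12.8 cm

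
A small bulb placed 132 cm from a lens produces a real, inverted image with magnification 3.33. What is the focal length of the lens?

m = −d_i/d_o ⇒ d_i = −m·d_o = −(-3.33)·(132) = 439.6 cm.
1/f = 1/d_o + 1/d_i = 1/(132) + 1/(439.6) = 0.009851, so f = 102 cm.
Since f is positive, the lens is converging.

f = 102 cm (converging)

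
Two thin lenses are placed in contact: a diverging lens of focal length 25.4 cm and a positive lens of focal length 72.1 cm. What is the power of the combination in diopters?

P = -2.55 D

P₁ = 1/f₁ = 1/(-0.254 m) = -3.937 D; P₂ = 1/f₂ = 1/(0.721 m) = +1.387 D.
For thin lenses in contact, P = P₁ + P₂ = (-3.937) + (+1.387) = -2.55 D.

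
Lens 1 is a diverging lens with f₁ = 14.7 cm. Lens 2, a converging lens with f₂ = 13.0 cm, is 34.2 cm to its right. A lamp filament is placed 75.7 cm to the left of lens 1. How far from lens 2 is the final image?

18.0 cm

Lens 1 is diverging, so f₁ = −14.7 cm.
Lens 1: 1/d_i1 = 1/f₁ − 1/d_o1 = 1/(-14.7) − 1/(75.7) = -0.08124, so d_i1 = -12.31 cm.
The intermediate image is 12.31 cm to the left of lens 1 (virtual), which is 34.2 − (-12.31) = 46.51 cm to the left of lens 2, so d_o2 = +46.51 cm.
Lens 2: 1/d_i2 = 1/f₂ − 1/d_o2 = 1/(13.0) − 1/(46.51) = 0.05542, so d_i2 = 18.0 cm.
The final image is real, 18.0 cm to the right of lens 2 (overall magnification ≈ -0.063).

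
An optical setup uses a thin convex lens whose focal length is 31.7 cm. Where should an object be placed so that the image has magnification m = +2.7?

m = −d_i/d_o ⇒ d_i = −m·d_o.
1/f = 1/d_o + 1/d_i = 1/d_o − 1/(m·d_o) = (1 − 1/m)/d_o, so d_o = f(1 − 1/m) = (31.70)(1 − 1/(+2.7)) = 20.0 cm.

20.0 cm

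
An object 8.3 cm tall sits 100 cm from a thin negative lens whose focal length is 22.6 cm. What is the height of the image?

1.53 cm

For a negative lens, f = -22.6 cm.
1/d_i = 1/f − 1/d_o = 1/(-22.60) − 1/(100) = -0.05425, so d_i = -18.43 cm.
m = −d_i/d_o = +0.1843.
|h_i| = |m|·h_o = 0.1843 × 8.3 = 1.53 cm. The image is virtual, upright and reduced, on the same side as the object.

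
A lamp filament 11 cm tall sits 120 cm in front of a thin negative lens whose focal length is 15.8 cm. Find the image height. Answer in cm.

For a negative lens, f = -15.8 cm.
1/d_i = 1/f − 1/d_o = 1/(-15.80) − 1/(120) = -0.07162, so d_i = -13.96 cm.
m = −d_i/d_o = +0.1163.
|h_i| = |m|·h_o = 0.1163 × 11 = 1.28 cm. The image is virtual, upright and reduced, on the same side as the object.

1.28 cm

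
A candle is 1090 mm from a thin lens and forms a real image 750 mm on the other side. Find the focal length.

Real image ⇒ d_i = +750 mm.
1/f = 1/d_o + 1/d_i = 1/(1090) + 1/(750) = 0.002251, so f = 444 mm.
Since f is positive, the thin lens is converging.

f = 444 mm (converging)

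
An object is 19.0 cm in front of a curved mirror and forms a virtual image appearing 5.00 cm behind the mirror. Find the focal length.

Virtual image ⇒ d_i = −5.00 cm.
1/f = 1/d_o + 1/d_i = 1/(19.0) + 1/(-5.00) = -0.1474, so f = -6.79 cm.
Since f is negative, the curved mirror is convex.

f = -6.79 cm (convex)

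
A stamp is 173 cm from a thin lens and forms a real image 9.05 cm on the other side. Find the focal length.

f = 8.60 cm (converging)

Real image ⇒ d_i = +9.05 cm.
1/f = 1/d_o + 1/d_i = 1/(173) + 1/(9.05) = 0.1163, so f = 8.60 cm.
Since f is positive, the thin lens is converging.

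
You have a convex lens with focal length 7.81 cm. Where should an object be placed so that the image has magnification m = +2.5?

m = −d_i/d_o ⇒ d_i = −m·d_o.
1/f = 1/d_o + 1/d_i = 1/d_o − 1/(m·d_o) = (1 − 1/m)/d_o, so d_o = f(1 − 1/m) = (7.810)(1 − 1/(+2.5)) = 4.69 cm.

4.69 cm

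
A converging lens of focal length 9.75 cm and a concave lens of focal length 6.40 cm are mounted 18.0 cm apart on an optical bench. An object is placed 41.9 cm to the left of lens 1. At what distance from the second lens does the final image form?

Lens 1: 1/d_i1 = 1/f₁ − 1/d_o1 = 1/(9.75) − 1/(41.9) = 0.07870, so d_i1 = 12.71 cm.
The intermediate image is 12.71 cm to the right of lens 1, which is 18.0 − (12.71) = 5.290 cm to the left of lens 2, so d_o2 = +5.290 cm.
Lens 2 is diverging, so f₂ = −6.40 cm.
Lens 2: 1/d_i2 = 1/f₂ − 1/d_o2 = 1/(-6.40) − 1/(5.290) = -0.3453, so d_i2 = -2.90 cm.
The final image is virtual, 2.90 cm to the left of lens 2 (overall magnification ≈ -0.17).

2.90 cm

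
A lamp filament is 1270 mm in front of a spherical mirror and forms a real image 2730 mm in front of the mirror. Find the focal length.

f = 867 mm (concave)

Real image ⇒ d_i = +2730 mm.
1/f = 1/d_o + 1/d_i = 1/(1270) + 1/(2730) = 0.001154, so f = 867 mm.
Since f is positive, the spherical mirror is concave.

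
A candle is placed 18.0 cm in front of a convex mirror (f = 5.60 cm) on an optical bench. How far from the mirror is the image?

4.27 cm

For a convex mirror, f = -5.60 cm.
Mirror equation: 1/d_i = 1/f − 1/d_o = 1/(-5.600) − 1/(18.0) = -0.1786 − 0.05556 = -0.2341, so d_i = -4.27 cm.
The image is virtual, upright and reduced, behind the mirror.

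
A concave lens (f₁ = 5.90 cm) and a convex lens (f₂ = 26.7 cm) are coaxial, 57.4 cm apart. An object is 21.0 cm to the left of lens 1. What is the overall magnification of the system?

f₁ = −5.90 cm (diverging).
Lens 1: 1/d_i1 = 1/(-5.90) − 1/(21.0) = -0.2171, so d_i1 = -4.606 cm; m₁ = −d_i1/d_o1 = +0.2193.
d_o2 = 57.4 − (-4.606) = 62.01 cm.
Lens 2: 1/d_i2 = 1/(26.7) − 1/(62.01) = 0.02133, so d_i2 = 46.89 cm; m₂ = −d_i2/d_o2 = -0.7562.
m = m₁·m₂ = (+0.2193)(-0.7562) = -0.166.

m = -0.166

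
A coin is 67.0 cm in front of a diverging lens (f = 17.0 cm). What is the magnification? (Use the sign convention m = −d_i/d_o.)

For a diverging lens, f = -17.0 cm.
1/d_i = 1/f − 1/d_o = 1/(-17.00) − 1/(67.0) = -0.07375, so d_i = -13.56 cm.
m = −d_i/d_o = −(-13.56)/(67.0) = +0.202.
The image is virtual, upright and reduced, on the same side as the object.

m = +0.202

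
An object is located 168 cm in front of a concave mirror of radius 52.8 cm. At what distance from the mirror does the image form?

f = R/2 = 52.8/2 = 26.40 cm.
Mirror equation: 1/d_i = 1/f − 1/d_o = 1/(26.40) − 1/(168) = 0.03788 − 0.005952 = 0.03193, so d_i = 31.3 cm.
The image is real, inverted and reduced, in front of the mirror.

31.3 cm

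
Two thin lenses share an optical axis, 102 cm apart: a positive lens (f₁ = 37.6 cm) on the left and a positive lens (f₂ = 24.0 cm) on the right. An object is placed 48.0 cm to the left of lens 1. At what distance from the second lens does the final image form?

Lens 1: 1/d_i1 = 1/f₁ − 1/d_o1 = 1/(37.6) − 1/(48.0) = 0.005762, so d_i1 = 173.5 cm.
The intermediate image is 173.5 cm to the right of lens 1, which lies 71.50 cm to the right of lens 2 — a virtual object — so d_o2 = −71.50 cm.
Lens 2: 1/d_i2 = 1/f₂ − 1/d_o2 = 1/(24.0) − 1/(-71.50) = 0.05565, so d_i2 = 18.0 cm.
The final image is real, 18.0 cm to the right of lens 2 (overall magnification ≈ -0.91).

18.0 cm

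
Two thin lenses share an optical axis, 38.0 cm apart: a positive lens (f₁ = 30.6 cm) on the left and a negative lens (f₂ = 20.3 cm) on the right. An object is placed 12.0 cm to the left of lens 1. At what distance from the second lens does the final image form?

Lens 1: 1/d_i1 = 1/f₁ − 1/d_o1 = 1/(30.6) − 1/(12.0) = -0.05065, so d_i1 = -19.74 cm.
The intermediate image is 19.74 cm to the left of lens 1 (virtual), which is 38.0 − (-19.74) = 57.74 cm to the left of lens 2, so d_o2 = +57.74 cm.
Lens 2 is diverging, so f₂ = −20.3 cm.
Lens 2: 1/d_i2 = 1/f₂ − 1/d_o2 = 1/(-20.3) − 1/(57.74) = -0.06658, so d_i2 = -15.0 cm.
The final image is virtual, 15.0 cm to the left of lens 2 (overall magnification ≈ 0.43).

15.0 cm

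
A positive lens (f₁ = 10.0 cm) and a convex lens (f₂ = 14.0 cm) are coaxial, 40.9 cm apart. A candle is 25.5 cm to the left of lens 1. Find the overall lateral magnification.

Lens 1: 1/d_i1 = 1/(10.0) − 1/(25.5) = 0.06078, so d_i1 = 16.45 cm; m₁ = −d_i1/d_o1 = -0.6451.
d_o2 = 40.9 − (16.45) = 24.45 cm.
Lens 2: 1/d_i2 = 1/(14.0) − 1/(24.45) = 0.03053, so d_i2 = 32.76 cm; m₂ = −d_i2/d_o2 = -1.340.
m = m₁·m₂ = (-0.6451)(-1.340) = +0.864.

m = +0.864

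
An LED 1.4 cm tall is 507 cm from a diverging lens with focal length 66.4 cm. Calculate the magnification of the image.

m = +0.116

For a diverging lens, f = -66.4 cm.
1/d_i = 1/f − 1/d_o = 1/(-66.40) − 1/(507) = -0.01703, so d_i = -58.71 cm.
m = −d_i/d_o = −(-58.71)/(507) = +0.116.
The image is virtual, upright and reduced, on the same side as the object.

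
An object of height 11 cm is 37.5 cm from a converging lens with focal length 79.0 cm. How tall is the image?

1/d_i = 1/f − 1/d_o = 1/(79.00) − 1/(37.5) = -0.01401, so d_i = -71.39 cm.
m = −d_i/d_o = +1.904.
|h_i| = |m|·h_o = 1.904 × 11 = 20.9 cm. The image is virtual, upright and enlarged, on the same side as the object.

20.9 cm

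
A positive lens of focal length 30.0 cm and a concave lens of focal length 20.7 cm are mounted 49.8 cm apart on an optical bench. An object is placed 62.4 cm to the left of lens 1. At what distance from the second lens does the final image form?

13.0 cm

Lens 1: 1/d_i1 = 1/f₁ − 1/d_o1 = 1/(30.0) − 1/(62.4) = 0.01731, so d_i1 = 57.78 cm.
The intermediate image is 57.78 cm to the right of lens 1, which lies 7.980 cm to the right of lens 2 — a virtual object — so d_o2 = −7.980 cm.
Lens 2 is diverging, so f₂ = −20.7 cm.
Lens 2: 1/d_i2 = 1/f₂ − 1/d_o2 = 1/(-20.7) − 1/(-7.980) = 0.07700, so d_i2 = 13.0 cm.
The final image is real, 13.0 cm to the right of lens 2 (overall magnification ≈ -1.5).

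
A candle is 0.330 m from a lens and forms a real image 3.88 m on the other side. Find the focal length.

f = 0.304 m (converging)

Real image ⇒ d_i = +3.88 m.
1/f = 1/d_o + 1/d_i = 1/(0.330) + 1/(3.88) = 3.288, so f = 0.304 m.
Since f is positive, the lens is converging.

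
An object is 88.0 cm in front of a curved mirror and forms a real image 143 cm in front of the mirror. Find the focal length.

f = 54.5 cm (concave)

Real image ⇒ d_i = +143 cm.
1/f = 1/d_o + 1/d_i = 1/(88.0) + 1/(143) = 0.01836, so f = 54.5 cm.
Since f is positive, the curved mirror is concave.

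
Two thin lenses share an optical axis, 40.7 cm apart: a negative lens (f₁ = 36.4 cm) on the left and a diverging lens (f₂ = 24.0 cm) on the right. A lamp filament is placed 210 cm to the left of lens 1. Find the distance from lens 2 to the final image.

18.0 cm

Lens 1 is diverging, so f₁ = −36.4 cm.
Lens 1: 1/d_i1 = 1/f₁ − 1/d_o1 = 1/(-36.4) − 1/(210) = -0.03223, so d_i1 = -31.02 cm.
The intermediate image is 31.02 cm to the left of lens 1 (virtual), which is 40.7 − (-31.02) = 71.72 cm to the left of lens 2, so d_o2 = +71.72 cm.
Lens 2 is diverging, so f₂ = −24.0 cm.
Lens 2: 1/d_i2 = 1/f₂ − 1/d_o2 = 1/(-24.0) − 1/(71.72) = -0.05561, so d_i2 = -18.0 cm.
The final image is virtual, 18.0 cm to the left of lens 2 (overall magnification ≈ 0.037).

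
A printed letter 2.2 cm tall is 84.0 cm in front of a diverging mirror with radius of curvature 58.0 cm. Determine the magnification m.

f = R/2 = 58.0/2 = 29.00 cm; for a diverging mirror, f = -29.00 cm.
1/d_i = 1/f − 1/d_o = 1/(-29.00) − 1/(84.0) = -0.04639, so d_i = -21.56 cm.
m = −d_i/d_o = −(-21.56)/(84.0) = +0.257.
The image is virtual, upright and reduced, behind the mirror.

m = +0.257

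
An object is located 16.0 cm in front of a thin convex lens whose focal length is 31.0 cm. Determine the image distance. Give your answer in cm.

33.1 cm

Lens equation: 1/q = 1/f − 1/p = 1/(31.00) − 1/(16.0) = 0.03226 − 0.06250 = -0.03024, so q = -33.1 cm.
The image is virtual, upright and enlarged, on the same side as the object.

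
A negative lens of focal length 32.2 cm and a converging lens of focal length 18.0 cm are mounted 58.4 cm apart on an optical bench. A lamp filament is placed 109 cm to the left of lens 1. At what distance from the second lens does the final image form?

23.0 cm

Lens 1 is diverging, so f₁ = −32.2 cm.
Lens 1: 1/d_i1 = 1/f₁ − 1/d_o1 = 1/(-32.2) − 1/(109) = -0.04023, so d_i1 = -24.86 cm.
The intermediate image is 24.86 cm to the left of lens 1 (virtual), which is 58.4 − (-24.86) = 83.26 cm to the left of lens 2, so d_o2 = +83.26 cm.
Lens 2: 1/d_i2 = 1/f₂ − 1/d_o2 = 1/(18.0) − 1/(83.26) = 0.04354, so d_i2 = 23.0 cm.
The final image is real, 23.0 cm to the right of lens 2 (overall magnification ≈ -0.063).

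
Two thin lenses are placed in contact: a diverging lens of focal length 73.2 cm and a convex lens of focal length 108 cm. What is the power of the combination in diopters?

P₁ = 1/f₁ = 1/(-0.732 m) = -1.366 D; P₂ = 1/f₂ = 1/(1.08 m) = +0.9259 D.
For thin lenses in contact, P = P₁ + P₂ = (-1.366) + (+0.9259) = -0.440 D.

P = -0.440 D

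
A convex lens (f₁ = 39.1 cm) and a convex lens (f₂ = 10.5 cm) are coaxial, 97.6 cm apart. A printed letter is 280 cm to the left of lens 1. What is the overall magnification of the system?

Lens 1: 1/d_i1 = 1/(39.1) − 1/(280) = 0.02200, so d_i1 = 45.45 cm; m₁ = −d_i1/d_o1 = -0.1623.
d_o2 = 97.6 − (45.45) = 52.15 cm.
Lens 2: 1/d_i2 = 1/(10.5) − 1/(52.15) = 0.07606, so d_i2 = 13.15 cm; m₂ = −d_i2/d_o2 = -0.2521.
m = m₁·m₂ = (-0.1623)(-0.2521) = +0.0409.

m = +0.0409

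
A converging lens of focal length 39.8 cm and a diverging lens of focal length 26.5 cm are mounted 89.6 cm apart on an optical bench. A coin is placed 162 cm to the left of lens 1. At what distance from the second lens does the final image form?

15.4 cm

Lens 1: 1/d_i1 = 1/f₁ − 1/d_o1 = 1/(39.8) − 1/(162) = 0.01895, so d_i1 = 52.76 cm.
The intermediate image is 52.76 cm to the right of lens 1, which is 89.6 − (52.76) = 36.84 cm to the left of lens 2, so d_o2 = +36.84 cm.
Lens 2 is diverging, so f₂ = −26.5 cm.
Lens 2: 1/d_i2 = 1/f₂ − 1/d_o2 = 1/(-26.5) − 1/(36.84) = -0.06488, so d_i2 = -15.4 cm.
The final image is virtual, 15.4 cm to the left of lens 2 (overall magnification ≈ -0.14).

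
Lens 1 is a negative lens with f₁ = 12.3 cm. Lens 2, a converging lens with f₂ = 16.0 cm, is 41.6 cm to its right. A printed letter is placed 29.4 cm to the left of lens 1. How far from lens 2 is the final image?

23.5 cm

Lens 1 is diverging, so f₁ = −12.3 cm.
Lens 1: 1/d_i1 = 1/f₁ − 1/d_o1 = 1/(-12.3) − 1/(29.4) = -0.1153, so d_i1 = -8.672 cm.
The intermediate image is 8.672 cm to the left of lens 1 (virtual), which is 41.6 − (-8.672) = 50.27 cm to the left of lens 2, so d_o2 = +50.27 cm.
Lens 2: 1/d_i2 = 1/f₂ − 1/d_o2 = 1/(16.0) − 1/(50.27) = 0.04261, so d_i2 = 23.5 cm.
The final image is real, 23.5 cm to the right of lens 2 (overall magnification ≈ -0.14).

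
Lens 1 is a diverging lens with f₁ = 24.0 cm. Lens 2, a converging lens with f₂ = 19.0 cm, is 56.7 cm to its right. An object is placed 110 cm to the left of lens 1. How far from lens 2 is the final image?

Lens 1 is diverging, so f₁ = −24.0 cm.
Lens 1: 1/d_i1 = 1/f₁ − 1/d_o1 = 1/(-24.0) − 1/(110) = -0.05076, so d_i1 = -19.70 cm.
The intermediate image is 19.70 cm to the left of lens 1 (virtual), which is 56.7 − (-19.70) = 76.40 cm to the left of lens 2, so d_o2 = +76.40 cm.
Lens 2: 1/d_i2 = 1/f₂ − 1/d_o2 = 1/(19.0) − 1/(76.40) = 0.03954, so d_i2 = 25.3 cm.
The final image is real, 25.3 cm to the right of lens 2 (overall magnification ≈ -0.059).

25.3 cm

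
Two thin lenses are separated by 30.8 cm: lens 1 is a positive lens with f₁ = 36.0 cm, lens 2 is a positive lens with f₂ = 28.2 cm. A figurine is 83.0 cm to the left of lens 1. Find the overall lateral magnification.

m = -0.354

Lens 1: 1/d_i1 = 1/(36.0) − 1/(83.0) = 0.01573, so d_i1 = 63.57 cm; m₁ = −d_i1/d_o1 = -0.7659.
d_o2 = 30.8 − (63.57) = -32.77 cm (virtual object).
Lens 2: 1/d_i2 = 1/(28.2) − 1/(-32.77) = 0.06598, so d_i2 = 15.16 cm; m₂ = −d_i2/d_o2 = +0.4625.
m = m₁·m₂ = (-0.7659)(+0.4625) = -0.354.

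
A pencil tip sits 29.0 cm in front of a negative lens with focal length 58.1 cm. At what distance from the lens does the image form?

19.3 cm

For a negative lens, f = -58.1 cm.
Thin-lens equation: 1/q = 1/f − 1/p = 1/(-58.10) − 1/(29.0) = -0.01721 − 0.03448 = -0.05169, so q = -19.3 cm.
The image is virtual, upright and reduced, on the same side as the object.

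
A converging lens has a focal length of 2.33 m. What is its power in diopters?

P = 1/f = 1/(2.33 m) = +0.429 D.

P = +0.429 D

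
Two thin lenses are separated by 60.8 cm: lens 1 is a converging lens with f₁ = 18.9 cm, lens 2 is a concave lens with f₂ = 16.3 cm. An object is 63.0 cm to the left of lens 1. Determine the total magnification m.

m = -0.139

Lens 1: 1/d_i1 = 1/(18.9) − 1/(63.0) = 0.03704, so d_i1 = 27.00 cm; m₁ = −d_i1/d_o1 = -0.4286.
d_o2 = 60.8 − (27.00) = 33.80 cm.
f₂ = −16.3 cm (diverging).
Lens 2: 1/d_i2 = 1/(-16.3) − 1/(33.80) = -0.09094, so d_i2 = -11.00 cm; m₂ = −d_i2/d_o2 = +0.3253.
m = m₁·m₂ = (-0.4286)(+0.3253) = -0.139.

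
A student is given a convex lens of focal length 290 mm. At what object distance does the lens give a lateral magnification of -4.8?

m = −d_i/d_o ⇒ d_i = −m·d_o.
1/f = 1/d_o + 1/d_i = 1/d_o − 1/(m·d_o) = (1 − 1/m)/d_o, so d_o = f(1 − 1/m) = (290.0)(1 − 1/(-4.8)) = 350 mm.

350 mm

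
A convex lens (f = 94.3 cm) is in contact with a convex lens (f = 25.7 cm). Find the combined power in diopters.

P = +4.95 D

P₁ = 1/f₁ = 1/(0.943 m) = +1.060 D; P₂ = 1/f₂ = 1/(0.257 m) = +3.891 D.
For thin lenses in contact, P = P₁ + P₂ = (+1.060) + (+3.891) = +4.95 D.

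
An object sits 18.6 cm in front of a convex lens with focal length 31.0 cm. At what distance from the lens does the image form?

Lens equation: 1/s_i = 1/f − 1/s_o = 1/(31.00) − 1/(18.6) = 0.03226 − 0.05376 = -0.02151, so s_i = -46.5 cm.
The image is virtual, upright and enlarged, on the same side as the object.

46.5 cm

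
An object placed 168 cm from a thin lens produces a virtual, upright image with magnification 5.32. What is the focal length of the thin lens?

m = −d_i/d_o ⇒ d_i = −m·d_o = −(+5.32)·(168) = -893.8 cm.
1/f = 1/d_o + 1/d_i = 1/(168) + 1/(-893.8) = 0.004834, so f = 207 cm.
Since f is positive, the thin lens is converging.

f = 207 cm (converging)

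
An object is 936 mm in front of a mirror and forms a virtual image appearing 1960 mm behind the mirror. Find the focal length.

f = 1790 mm (concave)

Virtual image ⇒ d_i = −1960 mm.
1/f = 1/d_o + 1/d_i = 1/(936) + 1/(-1960) = 0.0005582, so f = 1790 mm.
Since f is positive, the mirror is concave.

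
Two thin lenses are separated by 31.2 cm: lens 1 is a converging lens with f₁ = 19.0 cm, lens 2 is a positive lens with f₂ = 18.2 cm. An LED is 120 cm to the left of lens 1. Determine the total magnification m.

m = -0.358

Lens 1: 1/d_i1 = 1/(19.0) − 1/(120) = 0.04430, so d_i1 = 22.57 cm; m₁ = −d_i1/d_o1 = -0.1881.
d_o2 = 31.2 − (22.57) = 8.630 cm.
Lens 2: 1/d_i2 = 1/(18.2) − 1/(8.630) = -0.06093, so d_i2 = -16.41 cm; m₂ = −d_i2/d_o2 = +1.902.
m = m₁·m₂ = (-0.1881)(+1.902) = -0.358.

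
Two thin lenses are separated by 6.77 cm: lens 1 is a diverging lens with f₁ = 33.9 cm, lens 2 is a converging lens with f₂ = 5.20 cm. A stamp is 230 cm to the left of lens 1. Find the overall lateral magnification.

f₁ = −33.9 cm (diverging).
Lens 1: 1/d_i1 = 1/(-33.9) − 1/(230) = -0.03385, so d_i1 = -29.55 cm; m₁ = −d_i1/d_o1 = +0.1285.
d_o2 = 6.77 − (-29.55) = 36.32 cm.
Lens 2: 1/d_i2 = 1/(5.20) − 1/(36.32) = 0.1648, so d_i2 = 6.069 cm; m₂ = −d_i2/d_o2 = -0.1671.
m = m₁·m₂ = (+0.1285)(-0.1671) = -0.0215.

m = -0.0215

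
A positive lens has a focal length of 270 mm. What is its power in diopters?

P = +3.70 D

f = 27.0 cm = 0.270 m.
P = 1/f = 1/(0.270 m) = +3.70 D.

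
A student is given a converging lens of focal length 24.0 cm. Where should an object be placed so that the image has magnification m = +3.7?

17.5 cm

m = −d_i/d_o ⇒ d_i = −m·d_o.
1/f = 1/d_o + 1/d_i = 1/d_o − 1/(m·d_o) = (1 − 1/m)/d_o, so d_o = f(1 − 1/m) = (24.00)(1 − 1/(+3.7)) = 17.5 cm.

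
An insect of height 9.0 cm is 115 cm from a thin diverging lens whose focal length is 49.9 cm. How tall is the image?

2.72 cm

For a diverging lens, f = -49.9 cm.
1/d_i = 1/f − 1/d_o = 1/(-49.90) − 1/(115) = -0.02874, so d_i = -34.80 cm.
m = −d_i/d_o = +0.3026.
|h_i| = |m|·h_o = 0.3026 × 9.0 = 2.72 cm. The image is virtual, upright and reduced, on the same side as the object.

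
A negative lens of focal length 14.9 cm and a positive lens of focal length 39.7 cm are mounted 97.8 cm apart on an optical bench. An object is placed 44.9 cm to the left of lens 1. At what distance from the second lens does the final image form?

62.4 cm

Lens 1 is diverging, so f₁ = −14.9 cm.
Lens 1: 1/d_i1 = 1/f₁ − 1/d_o1 = 1/(-14.9) − 1/(44.9) = -0.08939, so d_i1 = -11.19 cm.
The intermediate image is 11.19 cm to the left of lens 1 (virtual), which is 97.8 − (-11.19) = 109.0 cm to the left of lens 2, so d_o2 = +109.0 cm.
Lens 2: 1/d_i2 = 1/f₂ − 1/d_o2 = 1/(39.7) − 1/(109.0) = 0.01601, so d_i2 = 62.4 cm.
The final image is real, 62.4 cm to the right of lens 2 (overall magnification ≈ -0.14).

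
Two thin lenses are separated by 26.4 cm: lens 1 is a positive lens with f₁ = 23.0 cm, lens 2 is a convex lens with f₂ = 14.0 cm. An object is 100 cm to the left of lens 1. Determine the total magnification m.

Lens 1: 1/d_i1 = 1/(23.0) − 1/(100) = 0.03348, so d_i1 = 29.87 cm; m₁ = −d_i1/d_o1 = -0.2987.
d_o2 = 26.4 − (29.87) = -3.470 cm (virtual object).
Lens 2: 1/d_i2 = 1/(14.0) − 1/(-3.470) = 0.3596, so d_i2 = 2.781 cm; m₂ = −d_i2/d_o2 = +0.8014.
m = m₁·m₂ = (-0.2987)(+0.8014) = -0.239.

m = -0.239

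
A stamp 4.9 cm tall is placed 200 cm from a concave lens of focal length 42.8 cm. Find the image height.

For a concave lens, f = -42.8 cm.
1/d_i = 1/f − 1/d_o = 1/(-42.80) − 1/(200) = -0.02836, so d_i = -35.26 cm.
m = −d_i/d_o = +0.1763.
|h_i| = |m|·h_o = 0.1763 × 4.9 = 0.864 cm. The image is virtual, upright and reduced, on the same side as the object.

0.864 cm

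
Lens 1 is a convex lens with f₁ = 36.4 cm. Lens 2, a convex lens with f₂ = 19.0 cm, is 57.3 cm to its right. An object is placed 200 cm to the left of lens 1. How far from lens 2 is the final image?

39.2 cm

Lens 1: 1/d_i1 = 1/f₁ − 1/d_o1 = 1/(36.4) − 1/(200) = 0.02247, so d_i1 = 44.50 cm.
The intermediate image is 44.50 cm to the right of lens 1, which is 57.3 − (44.50) = 12.80 cm to the left of lens 2, so d_o2 = +12.80 cm.
Lens 2: 1/d_i2 = 1/f₂ − 1/d_o2 = 1/(19.0) − 1/(12.80) = -0.02549, so d_i2 = -39.2 cm.
The final image is virtual, 39.2 cm to the left of lens 2 (overall magnification ≈ -0.68).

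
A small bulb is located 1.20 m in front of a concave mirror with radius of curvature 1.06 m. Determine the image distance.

0.949 m

f = R/2 = 1.06/2 = 0.5300 m.
Mirror equation: 1/d_i = 1/f − 1/d_o = 1/(0.5300) − 1/(1.20) = 1.887 − 0.8333 = 1.053, so d_i = 0.949 m.
The image is real, inverted and reduced, in front of the mirror.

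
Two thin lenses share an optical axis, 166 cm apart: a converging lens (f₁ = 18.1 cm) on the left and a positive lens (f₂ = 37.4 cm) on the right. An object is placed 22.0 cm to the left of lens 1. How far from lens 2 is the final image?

Lens 1: 1/d_i1 = 1/f₁ − 1/d_o1 = 1/(18.1) − 1/(22.0) = 0.009794, so d_i1 = 102.1 cm.
The intermediate image is 102.1 cm to the right of lens 1, which is 166 − (102.1) = 63.90 cm to the left of lens 2, so d_o2 = +63.90 cm.
Lens 2: 1/d_i2 = 1/f₂ − 1/d_o2 = 1/(37.4) − 1/(63.90) = 0.01109, so d_i2 = 90.2 cm.
The final image is real, 90.2 cm to the right of lens 2 (overall magnification ≈ 6.6).

90.2 cm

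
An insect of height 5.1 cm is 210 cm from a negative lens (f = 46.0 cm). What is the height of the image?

0.916 cm

For a negative lens, f = -46.0 cm.
1/d_i = 1/f − 1/d_o = 1/(-46.00) − 1/(210) = -0.02650, so d_i = -37.73 cm.
m = −d_i/d_o = +0.1797.
|h_i| = |m|·h_o = 0.1797 × 5.1 = 0.916 cm. The image is virtual, upright and reduced, on the same side as the object.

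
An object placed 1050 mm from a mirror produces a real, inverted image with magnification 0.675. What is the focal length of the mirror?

f = 423 mm (concave)

m = −d_i/d_o ⇒ d_i = −m·d_o = −(-0.675)·(1050) = 708.8 mm.
1/f = 1/d_o + 1/d_i = 1/(1050) + 1/(708.8) = 0.002363, so f = 423 mm.
Since f is positive, the mirror is concave.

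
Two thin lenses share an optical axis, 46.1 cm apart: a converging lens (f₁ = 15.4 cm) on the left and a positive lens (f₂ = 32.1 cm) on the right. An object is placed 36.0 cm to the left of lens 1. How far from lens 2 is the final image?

47.7 cm

Lens 1: 1/d_i1 = 1/f₁ − 1/d_o1 = 1/(15.4) − 1/(36.0) = 0.03716, so d_i1 = 26.91 cm.
The intermediate image is 26.91 cm to the right of lens 1, which is 46.1 − (26.91) = 19.19 cm to the left of lens 2, so d_o2 = +19.19 cm.
Lens 2: 1/d_i2 = 1/f₂ − 1/d_o2 = 1/(32.1) − 1/(19.19) = -0.02096, so d_i2 = -47.7 cm.
The final image is virtual, 47.7 cm to the left of lens 2 (overall magnification ≈ -1.9).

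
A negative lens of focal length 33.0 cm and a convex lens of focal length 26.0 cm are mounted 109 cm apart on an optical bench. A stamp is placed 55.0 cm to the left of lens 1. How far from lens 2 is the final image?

Lens 1 is diverging, so f₁ = −33.0 cm.
Lens 1: 1/d_i1 = 1/f₁ − 1/d_o1 = 1/(-33.0) − 1/(55.0) = -0.04848, so d_i1 = -20.62 cm.
The intermediate image is 20.62 cm to the left of lens 1 (virtual), which is 109 − (-20.62) = 129.6 cm to the left of lens 2, so d_o2 = +129.6 cm.
Lens 2: 1/d_i2 = 1/f₂ − 1/d_o2 = 1/(26.0) − 1/(129.6) = 0.03075, so d_i2 = 32.5 cm.
The final image is real, 32.5 cm to the right of lens 2 (overall magnification ≈ -0.094).

32.5 cm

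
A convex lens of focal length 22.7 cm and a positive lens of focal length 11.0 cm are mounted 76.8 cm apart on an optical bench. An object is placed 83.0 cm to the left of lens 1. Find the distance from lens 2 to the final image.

14.5 cm

Lens 1: 1/d_i1 = 1/f₁ − 1/d_o1 = 1/(22.7) − 1/(83.0) = 0.03200, so d_i1 = 31.25 cm.
The intermediate image is 31.25 cm to the right of lens 1, which is 76.8 − (31.25) = 45.55 cm to the left of lens 2, so d_o2 = +45.55 cm.
Lens 2: 1/d_i2 = 1/f₂ − 1/d_o2 = 1/(11.0) − 1/(45.55) = 0.06896, so d_i2 = 14.5 cm.
The final image is real, 14.5 cm to the right of lens 2 (overall magnification ≈ 0.12).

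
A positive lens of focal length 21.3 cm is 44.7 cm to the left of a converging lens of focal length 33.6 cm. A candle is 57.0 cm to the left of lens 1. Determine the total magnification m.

m = -0.875

Lens 1: 1/d_i1 = 1/(21.3) − 1/(57.0) = 0.02940, so d_i1 = 34.01 cm; m₁ = −d_i1/d_o1 = -0.5967.
d_o2 = 44.7 − (34.01) = 10.69 cm.
Lens 2: 1/d_i2 = 1/(33.6) − 1/(10.69) = -0.06378, so d_i2 = -15.68 cm; m₂ = −d_i2/d_o2 = +1.467.
m = m₁·m₂ = (-0.5967)(+1.467) = -0.875.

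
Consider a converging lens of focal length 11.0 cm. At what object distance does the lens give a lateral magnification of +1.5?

3.67 cm

m = −d_i/d_o ⇒ d_i = −m·d_o.
1/f = 1/d_o + 1/d_i = 1/d_o − 1/(m·d_o) = (1 − 1/m)/d_o, so d_o = f(1 − 1/m) = (11.00)(1 − 1/(+1.5)) = 3.67 cm.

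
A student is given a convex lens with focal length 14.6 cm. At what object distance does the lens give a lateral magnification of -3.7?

m = −d_i/d_o ⇒ d_i = −m·d_o.
1/f = 1/d_o + 1/d_i = 1/d_o − 1/(m·d_o) = (1 − 1/m)/d_o, so d_o = f(1 − 1/m) = (14.60)(1 − 1/(-3.7)) = 18.5 cm.

18.5 cm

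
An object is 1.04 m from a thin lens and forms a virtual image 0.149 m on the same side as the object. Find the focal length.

f = -0.174 m (diverging)

Virtual image ⇒ d_i = −0.149 m.
1/f = 1/d_o + 1/d_i = 1/(1.04) + 1/(-0.149) = -5.750, so f = -0.174 m.
Since f is negative, the thin lens is diverging.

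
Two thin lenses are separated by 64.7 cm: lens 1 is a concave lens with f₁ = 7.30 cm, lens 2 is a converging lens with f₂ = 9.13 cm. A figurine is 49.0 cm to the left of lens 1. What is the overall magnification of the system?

m = -0.0191

f₁ = −7.30 cm (diverging).
Lens 1: 1/d_i1 = 1/(-7.30) − 1/(49.0) = -0.1574, so d_i1 = -6.353 cm; m₁ = −d_i1/d_o1 = +0.1297.
d_o2 = 64.7 − (-6.353) = 71.05 cm.
Lens 2: 1/d_i2 = 1/(9.13) − 1/(71.05) = 0.09545, so d_i2 = 10.48 cm; m₂ = −d_i2/d_o2 = -0.1474.
m = m₁·m₂ = (+0.1297)(-0.1474) = -0.0191.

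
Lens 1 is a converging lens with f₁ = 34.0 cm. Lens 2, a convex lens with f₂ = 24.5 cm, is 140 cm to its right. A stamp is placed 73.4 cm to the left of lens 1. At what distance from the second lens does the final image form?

36.0 cm

Lens 1: 1/d_i1 = 1/f₁ − 1/d_o1 = 1/(34.0) − 1/(73.4) = 0.01579, so d_i1 = 63.34 cm.
The intermediate image is 63.34 cm to the right of lens 1, which is 140 − (63.34) = 76.66 cm to the left of lens 2, so d_o2 = +76.66 cm.
Lens 2: 1/d_i2 = 1/f₂ − 1/d_o2 = 1/(24.5) − 1/(76.66) = 0.02777, so d_i2 = 36.0 cm.
The final image is real, 36.0 cm to the right of lens 2 (overall magnification ≈ 0.41).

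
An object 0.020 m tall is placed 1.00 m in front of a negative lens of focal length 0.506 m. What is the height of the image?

0.00672 m

For a negative lens, f = -0.506 m.
1/d_i = 1/f − 1/d_o = 1/(-0.5060) − 1/(1.00) = -2.976, so d_i = -0.3360 m.
m = −d_i/d_o = +0.3360.
|h_i| = |m|·h_o = 0.3360 × 0.020 = 0.00672 m. The image is virtual, upright and reduced, on the same side as the object.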